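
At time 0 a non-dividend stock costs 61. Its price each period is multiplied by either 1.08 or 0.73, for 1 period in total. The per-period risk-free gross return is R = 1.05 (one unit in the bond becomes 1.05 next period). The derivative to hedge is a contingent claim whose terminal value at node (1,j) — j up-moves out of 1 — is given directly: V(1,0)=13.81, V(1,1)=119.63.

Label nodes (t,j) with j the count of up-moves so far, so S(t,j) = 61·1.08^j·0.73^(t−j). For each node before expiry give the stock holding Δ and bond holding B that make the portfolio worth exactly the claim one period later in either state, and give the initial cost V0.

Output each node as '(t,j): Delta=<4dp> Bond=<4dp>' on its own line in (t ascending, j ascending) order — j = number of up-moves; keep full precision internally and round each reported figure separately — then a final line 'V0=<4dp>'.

Risk-neutral probability p* = (R−d)/(u−d) = (1.05−0.73)/(1.08−0.73) = 0.9143.
Terminal payoffs: V(1,0)=13.8100, V(1,1)=119.6300
(0,0): S=61.0000. Δ = (V_up−V_dn)/(S_up−S_dn) = (119.6300−13.8100)/(65.8800−44.5300) = 4.9564. V = [p*·119.6300 + (1−p*)·13.8100]/1.05 = 105.2950. B = V − Δ·S = -197.0479.
Root portfolio cost Δ·61+B reproduces V0=105.2950.

(0,0): Delta=4.9564 Bond=-197.0479
V0=105.2950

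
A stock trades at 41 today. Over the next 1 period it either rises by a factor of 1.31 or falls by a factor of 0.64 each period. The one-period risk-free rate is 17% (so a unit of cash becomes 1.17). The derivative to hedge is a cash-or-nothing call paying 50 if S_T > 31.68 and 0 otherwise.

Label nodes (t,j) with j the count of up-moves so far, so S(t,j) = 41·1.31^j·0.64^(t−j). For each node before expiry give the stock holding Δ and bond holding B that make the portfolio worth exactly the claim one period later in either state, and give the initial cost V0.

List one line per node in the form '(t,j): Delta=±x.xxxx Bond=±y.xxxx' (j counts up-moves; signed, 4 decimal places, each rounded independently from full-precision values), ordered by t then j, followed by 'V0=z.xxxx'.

Risk-neutral probability p* = (R−d)/(u−d) = (1.17−0.64)/(1.31−0.64) = 0.7910.
Terminal values V(1,·): V(1,0)=0.0000, V(1,1)=50.0000
Node (0,0) S=41.0000: V=(p*·50.0000+(1−p*)·0.0000)/1.17=33.8053; Δ=(50.0000−0.0000)/(53.7100−26.2400)=1.8202; B=V−Δ·S=-40.8215
Check: Δ(0,0)·S0 + B(0,0) = 33.8053 = V0.

(0,0): Delta=1.8202 Bond=-40.8215
V0=33.8053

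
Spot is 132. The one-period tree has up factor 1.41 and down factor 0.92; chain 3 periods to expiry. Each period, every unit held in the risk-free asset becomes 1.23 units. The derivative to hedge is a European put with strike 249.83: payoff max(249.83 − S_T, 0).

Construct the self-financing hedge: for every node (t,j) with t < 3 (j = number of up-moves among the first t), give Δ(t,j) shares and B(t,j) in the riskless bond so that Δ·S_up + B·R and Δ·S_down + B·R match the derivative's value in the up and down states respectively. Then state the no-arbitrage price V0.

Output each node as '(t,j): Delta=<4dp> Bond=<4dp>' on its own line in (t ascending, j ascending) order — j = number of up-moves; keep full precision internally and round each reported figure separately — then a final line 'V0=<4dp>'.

(0,0): Delta=-0.5084 Bond=85.7152
(1,0): Delta=-1.0000 Bond=165.1332
(1,1): Delta=-0.3221 Bond=70.7631
(2,0): Delta=-1.0000 Bond=203.1138
(2,1): Delta=-1.0000 Bond=203.1138
(2,2): Delta=-0.0653 Bond=19.6402
V0=18.6103

No-arbitrage ⇒ martingale measure with p* = (R−d)/(u−d) = 0.6327.
Terminal values V(3,·): V(3,0)=147.0432, V(3,1)=92.2980, V(3,2)=8.3951, V(3,3)=0.0000
  t=2,j=0: stock 111.7248 → up 157.5320 (V=92.2980), down 102.7868 (V=147.0432). Price 91.3890; hedge Δ=-1.0000, bond B=203.1138.
  t=2,j=1: stock 171.2304 → up 241.4349 (V=8.3951), down 157.5320 (V=92.2980). Price 31.8834; hedge Δ=-1.0000, bond B=203.1138.
  t=2,j=2: stock 262.4292 → up 370.0252 (V=0.0000), down 241.4349 (V=8.3951). Price 2.5073; hedge Δ=-0.0653, bond B=19.6402.
  t=1,j=0: stock 121.4400 → up 171.2304 (V=31.8834), down 111.7248 (V=91.3890). Price 43.6932; hedge Δ=-1.0000, bond B=165.1332.
  t=1,j=1: stock 186.1200 → up 262.4292 (V=2.5073), down 171.2304 (V=31.8834). Price 10.8118; hedge Δ=-0.3221, bond B=70.7631.
  t=0,j=0: stock 132.0000 → up 186.1200 (V=10.8118), down 121.4400 (V=43.6932). Price 18.6103; hedge Δ=-0.5084, bond B=85.7152.
The time-0 hedge costs 18.6103, which is the no-arbitrage price.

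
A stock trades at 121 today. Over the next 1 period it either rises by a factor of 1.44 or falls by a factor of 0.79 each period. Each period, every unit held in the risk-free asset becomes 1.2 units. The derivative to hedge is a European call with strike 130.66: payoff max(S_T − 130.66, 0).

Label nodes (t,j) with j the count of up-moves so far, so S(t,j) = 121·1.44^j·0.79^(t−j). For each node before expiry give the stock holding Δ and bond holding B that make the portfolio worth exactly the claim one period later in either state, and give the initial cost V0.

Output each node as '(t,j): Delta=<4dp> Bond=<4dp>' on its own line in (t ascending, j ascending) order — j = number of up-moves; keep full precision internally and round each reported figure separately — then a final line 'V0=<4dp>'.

(0,0): Delta=0.5541 Bond=-44.1387
V0=22.9074

No-arbitrage ⇒ martingale measure with p* = (R−d)/(u−d) = 0.6308.
At expiry t=1: V(1,0)=0.0000, V(1,1)=43.5800
(0,0): S=121.0000. Δ = (V_up−V_dn)/(S_up−S_dn) = (43.5800−0.0000)/(174.2400−95.5900) = 0.5541. V = [p*·43.5800 + (1−p*)·0.0000]/1.2 = 22.9074. B = V − Δ·S = -44.1387.
Each (Δ,B) replicates both successor values, so the strategy is self-financing and V0 is arbitrage-free.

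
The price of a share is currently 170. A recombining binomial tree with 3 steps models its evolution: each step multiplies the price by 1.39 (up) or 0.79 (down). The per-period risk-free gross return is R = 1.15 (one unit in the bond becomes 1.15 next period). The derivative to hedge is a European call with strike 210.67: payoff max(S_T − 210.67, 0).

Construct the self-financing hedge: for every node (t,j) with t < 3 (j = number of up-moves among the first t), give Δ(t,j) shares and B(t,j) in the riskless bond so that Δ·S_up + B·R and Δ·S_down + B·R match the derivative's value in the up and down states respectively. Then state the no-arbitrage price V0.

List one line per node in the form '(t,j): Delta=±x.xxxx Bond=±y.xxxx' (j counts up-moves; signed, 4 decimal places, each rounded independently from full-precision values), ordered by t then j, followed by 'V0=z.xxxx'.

No-arbitrage ⇒ martingale measure with p* = (R−d)/(u−d) = 0.6000.
At expiry t=3: V(3,0)=0.0000, V(3,1)=0.0000, V(3,2)=48.8110, V(3,3)=245.8852
  t=2,j=0: stock 106.0970 → up 147.4748 (V=0.0000), down 83.8166 (V=0.0000). Price 0.0000; hedge Δ=0.0000, bond B=0.0000.
  t=2,j=1: stock 186.6770 → up 259.4810 (V=48.8110), down 147.4748 (V=0.0000). Price 25.4666; hedge Δ=0.4358, bond B=-55.8851.
  t=2,j=2: stock 328.4570 → up 456.5552 (V=245.8852), down 259.4810 (V=48.8110). Price 145.2657; hedge Δ=1.0000, bond B=-183.1913.
  t=1,j=0: stock 134.3000 → up 186.6770 (V=25.4666), down 106.0970 (V=0.0000). Price 13.2869; hedge Δ=0.3160, bond B=-29.1574.
  t=1,j=1: stock 236.3000 → up 328.4570 (V=145.2657), down 186.6770 (V=25.4666). Price 84.6488; hedge Δ=0.8450, bond B=-115.0164.
  t=0,j=0: stock 170.0000 → up 236.3000 (V=84.6488), down 134.3000 (V=13.2869). Price 48.7861; hedge Δ=0.6996, bond B=-70.1503.
Root portfolio cost Δ·170+B reproduces V0=48.7861.

(0,0): Delta=0.6996 Bond=-70.1503
(1,0): Delta=0.3160 Bond=-29.1574
(1,1): Delta=0.8450 Bond=-115.0164
(2,0): Delta=0.0000 Bond=0.0000
(2,1): Delta=0.4358 Bond=-55.8851
(2,2): Delta=1.0000 Bond=-183.1913
V0=48.7861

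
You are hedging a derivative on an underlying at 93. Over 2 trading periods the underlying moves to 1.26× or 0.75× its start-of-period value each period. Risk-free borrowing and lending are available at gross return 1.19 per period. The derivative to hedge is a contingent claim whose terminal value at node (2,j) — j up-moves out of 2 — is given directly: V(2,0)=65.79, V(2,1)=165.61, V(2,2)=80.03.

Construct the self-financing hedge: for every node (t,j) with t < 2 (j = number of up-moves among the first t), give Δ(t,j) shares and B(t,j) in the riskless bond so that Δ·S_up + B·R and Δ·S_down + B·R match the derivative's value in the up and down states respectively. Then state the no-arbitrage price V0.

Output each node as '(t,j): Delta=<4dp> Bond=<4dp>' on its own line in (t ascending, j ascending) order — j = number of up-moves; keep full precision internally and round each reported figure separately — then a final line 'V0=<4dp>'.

(0,0): Delta=-1.0654 Bond=169.7197
(1,0): Delta=2.8061 Bond=-68.0707
(1,1): Delta=-1.4320 Bond=244.9268
V0=70.6375

Since d<R<u, set p* = (R−d)/(u−d) = 0.8627; price each node as the discounted p*-expectation of its children.
Terminal values V(2,·): V(2,0)=65.7900, V(2,1)=165.6100, V(2,2)=80.0300
(1,0): S=69.7500. Δ = (V_up−V_dn)/(S_up−S_dn) = (165.6100−65.7900)/(87.8850−52.3125) = 2.8061. V = [p*·165.6100 + (1−p*)·65.7900]/1.19 = 127.6548. B = V − Δ·S = -68.0707.
(1,1): S=117.1800. Δ = (V_up−V_dn)/(S_up−S_dn) = (80.0300−165.6100)/(147.6468−87.8850) = -1.4320. V = [p*·80.0300 + (1−p*)·165.6100]/1.19 = 77.1229. B = V − Δ·S = 244.9268.
(0,0): S=93.0000. Δ = (V_up−V_dn)/(S_up−S_dn) = (77.1229−127.6548)/(117.1800−69.7500) = -1.0654. V = [p*·77.1229 + (1−p*)·127.6548]/1.19 = 70.6375. B = V − Δ·S = 169.7197.
Check: Δ(0,0)·S0 + B(0,0) = 70.6375 = V0.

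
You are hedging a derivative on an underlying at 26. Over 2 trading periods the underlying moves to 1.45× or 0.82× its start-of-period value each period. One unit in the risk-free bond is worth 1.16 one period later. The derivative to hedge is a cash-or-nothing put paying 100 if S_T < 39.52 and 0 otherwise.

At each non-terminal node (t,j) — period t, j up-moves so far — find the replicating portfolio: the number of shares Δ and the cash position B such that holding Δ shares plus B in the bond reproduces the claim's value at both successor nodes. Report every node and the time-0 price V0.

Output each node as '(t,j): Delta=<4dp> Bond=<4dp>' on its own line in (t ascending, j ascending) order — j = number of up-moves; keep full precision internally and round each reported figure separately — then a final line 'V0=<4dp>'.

(0,0): Delta=-2.8403 Bond=126.5193
(1,0): Delta=0.0000 Bond=86.2069
(1,1): Delta=-4.2103 Bond=198.4127
V0=52.6711

Risk-neutral probability p* = (R−d)/(u−d) = (1.16−0.82)/(1.45−0.82) = 0.5397.
Payoff layer (t=2): V(2,0)=100.0000, V(2,1)=100.0000, V(2,2)=0.0000
(1,0): S=21.3200. Δ = (V_up−V_dn)/(S_up−S_dn) = (100.0000−100.0000)/(30.9140−17.4824) = 0.0000. V = [p*·100.0000 + (1−p*)·100.0000]/1.16 = 86.2069. B = V − Δ·S = 86.2069.
(1,1): S=37.7000. Δ = (V_up−V_dn)/(S_up−S_dn) = (0.0000−100.0000)/(54.6650−30.9140) = -4.2103. V = [p*·0.0000 + (1−p*)·100.0000]/1.16 = 39.6825. B = V − Δ·S = 198.4127.
(0,0): S=26.0000. Δ = (V_up−V_dn)/(S_up−S_dn) = (39.6825−86.2069)/(37.7000−21.3200) = -2.8403. V = [p*·39.6825 + (1−p*)·86.2069]/1.16 = 52.6711. B = V − Δ·S = 126.5193.
The time-0 hedge costs 52.6711, which is the no-arbitrage price.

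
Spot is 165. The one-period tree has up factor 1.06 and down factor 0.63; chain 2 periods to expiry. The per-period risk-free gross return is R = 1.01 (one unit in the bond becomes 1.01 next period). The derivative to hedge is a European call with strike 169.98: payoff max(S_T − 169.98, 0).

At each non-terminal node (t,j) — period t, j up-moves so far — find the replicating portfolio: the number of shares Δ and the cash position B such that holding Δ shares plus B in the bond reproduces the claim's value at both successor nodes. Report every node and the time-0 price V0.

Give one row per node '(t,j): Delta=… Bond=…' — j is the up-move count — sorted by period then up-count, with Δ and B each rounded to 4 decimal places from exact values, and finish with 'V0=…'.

(0,0): Delta=0.1901 Bond=-19.5641
(1,0): Delta=0.0000 Bond=0.0000
(1,1): Delta=0.2050 Bond=-22.3597
V0=11.8006

Since d<R<u, set p* = (R−d)/(u−d) = 0.8837; price each node as the discounted p*-expectation of its children.
Terminal values V(2,·): V(2,0)=0.0000, V(2,1)=0.0000, V(2,2)=15.4140
  t=1,j=0: stock 103.9500 → up 110.1870 (V=0.0000), down 65.4885 (V=0.0000). Price 0.0000; hedge Δ=0.0000, bond B=0.0000.
  t=1,j=1: stock 174.9000 → up 185.3940 (V=15.4140), down 110.1870 (V=0.0000). Price 13.4868; hedge Δ=0.2050, bond B=-22.3597.
  t=0,j=0: stock 165.0000 → up 174.9000 (V=13.4868), down 103.9500 (V=0.0000). Price 11.8006; hedge Δ=0.1901, bond B=-19.5641.
Self-financing check: at every node Δ·S+B equals the discounted successor values.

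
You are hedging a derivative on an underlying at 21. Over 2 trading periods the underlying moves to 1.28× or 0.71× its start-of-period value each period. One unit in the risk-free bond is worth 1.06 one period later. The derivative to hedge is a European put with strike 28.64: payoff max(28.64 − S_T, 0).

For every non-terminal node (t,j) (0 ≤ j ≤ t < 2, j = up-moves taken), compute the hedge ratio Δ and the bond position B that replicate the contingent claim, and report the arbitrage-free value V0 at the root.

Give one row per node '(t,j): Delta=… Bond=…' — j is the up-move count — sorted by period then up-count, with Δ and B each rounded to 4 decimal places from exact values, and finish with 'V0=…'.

Since d<R<u, set p* = (R−d)/(u−d) = 0.6140; price each node as the discounted p*-expectation of its children.
At expiry t=2: V(2,0)=18.0539, V(2,1)=9.5552, V(2,2)=0.0000
  t=1,j=0: stock 14.9100 → up 19.0848 (V=9.5552), down 10.5861 (V=18.0539). Price 12.1089; hedge Δ=-1.0000, bond B=27.0189.
  t=1,j=1: stock 26.8800 → up 34.4064 (V=0.0000), down 19.0848 (V=9.5552). Price 3.4792; hedge Δ=-0.6236, bond B=20.2427.
  t=0,j=0: stock 21.0000 → up 26.8800 (V=3.4792), down 14.9100 (V=12.1089). Price 6.4245; hedge Δ=-0.7209, bond B=21.5642.
The time-0 hedge costs 6.4245, which is the no-arbitrage price.

(0,0): Delta=-0.7209 Bond=21.5642
(1,0): Delta=-1.0000 Bond=27.0189
(1,1): Delta=-0.6236 Bond=20.2427
V0=6.4245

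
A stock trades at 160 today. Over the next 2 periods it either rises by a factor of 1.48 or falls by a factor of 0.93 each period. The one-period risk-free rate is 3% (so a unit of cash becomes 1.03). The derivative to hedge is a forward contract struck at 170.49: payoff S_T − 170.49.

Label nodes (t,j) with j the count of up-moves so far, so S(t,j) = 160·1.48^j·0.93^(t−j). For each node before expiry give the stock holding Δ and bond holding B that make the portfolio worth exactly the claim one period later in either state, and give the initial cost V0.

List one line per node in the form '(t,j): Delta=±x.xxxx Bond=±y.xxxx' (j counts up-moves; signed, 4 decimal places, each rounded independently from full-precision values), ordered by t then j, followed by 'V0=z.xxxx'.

(0,0): Delta=1.0000 Bond=-160.7032
(1,0): Delta=1.0000 Bond=-165.5243
(1,1): Delta=1.0000 Bond=-165.5243
V0=-0.7032

Under the risk-neutral measure, an up-move has probability p* = (R−d)/(u−d) = 0.1818 and values discount at R = 1.03.
Payoff layer (t=2): V(2,0)=-32.1060, V(2,1)=49.7340, V(2,2)=179.9740
  t=1,j=0: stock 148.8000 → up 220.2240 (V=49.7340), down 138.3840 (V=-32.1060). Price -16.7243; hedge Δ=1.0000, bond B=-165.5243.
  t=1,j=1: stock 236.8000 → up 350.4640 (V=179.9740), down 220.2240 (V=49.7340). Price 71.2757; hedge Δ=1.0000, bond B=-165.5243.
  t=0,j=0: stock 160.0000 → up 236.8000 (V=71.2757), down 148.8000 (V=-16.7243). Price -0.7032; hedge Δ=1.0000, bond B=-160.7032.
The time-0 hedge costs -0.7032, which is the no-arbitrage price.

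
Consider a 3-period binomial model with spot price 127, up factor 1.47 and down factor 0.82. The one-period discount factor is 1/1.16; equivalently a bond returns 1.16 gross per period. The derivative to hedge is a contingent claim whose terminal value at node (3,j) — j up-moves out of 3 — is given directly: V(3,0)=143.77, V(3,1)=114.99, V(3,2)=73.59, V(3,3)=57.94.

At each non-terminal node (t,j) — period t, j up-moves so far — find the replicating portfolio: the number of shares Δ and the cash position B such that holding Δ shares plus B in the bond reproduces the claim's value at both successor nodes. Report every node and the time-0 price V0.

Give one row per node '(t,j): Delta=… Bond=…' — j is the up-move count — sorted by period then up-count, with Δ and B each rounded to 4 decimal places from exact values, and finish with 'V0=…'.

(0,0): Delta=-0.2834 Bond=96.0519
(1,0): Delta=-0.4506 Bond=128.8278
(1,1): Delta=-0.1984 Bond=95.5487
(2,0): Delta=-0.5185 Bond=155.2389
(2,1): Delta=-0.4161 Bond=144.1532
(2,2): Delta=-0.0877 Bond=80.4595
V0=60.0553

Under the risk-neutral measure, an up-move has probability p* = (R−d)/(u−d) = 0.5231 and values discount at R = 1.16.
Payoff layer (t=3): V(3,0)=143.7700, V(3,1)=114.9900, V(3,2)=73.5900, V(3,3)=57.9400
(2,0): S=85.3948. Δ = (V_up−V_dn)/(S_up−S_dn) = (114.9900−143.7700)/(125.5304−70.0237) = -0.5185. V = [p*·114.9900 + (1−p*)·143.7700]/1.16 = 110.9619. B = V − Δ·S = 155.2389.
(2,1): S=153.0858. Δ = (V_up−V_dn)/(S_up−S_dn) = (73.5900−114.9900)/(225.0361−125.5304) = -0.4161. V = [p*·73.5900 + (1−p*)·114.9900]/1.16 = 80.4609. B = V − Δ·S = 144.1532.
(2,2): S=274.4343. Δ = (V_up−V_dn)/(S_up−S_dn) = (57.9400−73.5900)/(403.4184−225.0361) = -0.0877. V = [p*·57.9400 + (1−p*)·73.5900]/1.16 = 56.3826. B = V − Δ·S = 80.4595.
(1,0): S=104.1400. Δ = (V_up−V_dn)/(S_up−S_dn) = (80.4609−110.9619)/(153.0858−85.3948) = -0.4506. V = [p*·80.4609 + (1−p*)·110.9619]/1.16 = 81.9030. B = V − Δ·S = 128.8278.
(1,1): S=186.6900. Δ = (V_up−V_dn)/(S_up−S_dn) = (56.3826−80.4609)/(274.4343−153.0858) = -0.1984. V = [p*·56.3826 + (1−p*)·80.4609]/1.16 = 58.5053. B = V − Δ·S = 95.5487.
(0,0): S=127.0000. Δ = (V_up−V_dn)/(S_up−S_dn) = (58.5053−81.9030)/(186.6900−104.1400) = -0.2834. V = [p*·58.5053 + (1−p*)·81.9030]/1.16 = 60.0553. B = V − Δ·S = 96.0519.
The time-0 hedge costs 60.0553, which is the no-arbitrage price.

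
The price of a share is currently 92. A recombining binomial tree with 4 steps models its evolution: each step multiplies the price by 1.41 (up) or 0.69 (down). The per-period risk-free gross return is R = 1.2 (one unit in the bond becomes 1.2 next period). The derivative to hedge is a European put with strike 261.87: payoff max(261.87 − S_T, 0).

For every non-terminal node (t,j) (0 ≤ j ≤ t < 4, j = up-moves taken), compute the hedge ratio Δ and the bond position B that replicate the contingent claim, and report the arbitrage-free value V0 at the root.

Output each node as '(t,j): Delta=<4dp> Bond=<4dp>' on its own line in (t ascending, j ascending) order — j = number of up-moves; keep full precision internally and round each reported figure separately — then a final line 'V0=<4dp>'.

Since d<R<u, set p* = (R−d)/(u−d) = 0.7083; price each node as the discounted p*-expectation of its children.
Terminal payoffs: V(4,0)=241.0162, V(4,1)=219.2558, V(4,2)=174.7888, V(4,3)=83.9215, V(4,4)=0.0000
(3,0): S=30.2228. Δ = (V_up−V_dn)/(S_up−S_dn) = (219.2558−241.0162)/(42.6142−20.8538) = -1.0000. V = [p*·219.2558 + (1−p*)·241.0162]/1.2 = 188.0022. B = V − Δ·S = 218.2250.
(3,1): S=61.7597. Δ = (V_up−V_dn)/(S_up−S_dn) = (174.7888−219.2558)/(87.0812−42.6142) = -1.0000. V = [p*·174.7888 + (1−p*)·219.2558]/1.2 = 156.4653. B = V − Δ·S = 218.2250.
(3,2): S=126.2046. Δ = (V_up−V_dn)/(S_up−S_dn) = (83.9215−174.7888)/(177.9485−87.0812) = -1.0000. V = [p*·83.9215 + (1−p*)·174.7888]/1.2 = 92.0204. B = V − Δ·S = 218.2250.
(3,3): S=257.8963. Δ = (V_up−V_dn)/(S_up−S_dn) = (0.0000−83.9215)/(363.6338−177.9485) = -0.4520. V = [p*·0.0000 + (1−p*)·83.9215]/1.2 = 20.3976. B = V − Δ·S = 136.9553.
(2,0): S=43.8012. Δ = (V_up−V_dn)/(S_up−S_dn) = (156.4653−188.0022)/(61.7597−30.2228) = -1.0000. V = [p*·156.4653 + (1−p*)·188.0022]/1.2 = 138.0530. B = V − Δ·S = 181.8542.
(2,1): S=89.5068. Δ = (V_up−V_dn)/(S_up−S_dn) = (92.0204−156.4653)/(126.2046−61.7597) = -1.0000. V = [p*·92.0204 + (1−p*)·156.4653]/1.2 = 92.3474. B = V − Δ·S = 181.8542.
(2,2): S=182.9052. Δ = (V_up−V_dn)/(S_up−S_dn) = (20.3976−92.0204)/(257.8963−126.2046) = -0.5439. V = [p*·20.3976 + (1−p*)·92.0204]/1.2 = 34.4063. B = V − Δ·S = 133.8825.
(1,0): S=63.4800. Δ = (V_up−V_dn)/(S_up−S_dn) = (92.3474−138.0530)/(89.5068−43.8012) = -1.0000. V = [p*·92.3474 + (1−p*)·138.0530]/1.2 = 88.0651. B = V − Δ·S = 151.5451.
(1,1): S=129.7200. Δ = (V_up−V_dn)/(S_up−S_dn) = (34.4063−92.3474)/(182.9052−89.5068) = -0.6204. V = [p*·34.4063 + (1−p*)·92.3474]/1.2 = 42.7548. B = V − Δ·S = 123.2285.
(0,0): S=92.0000. Δ = (V_up−V_dn)/(S_up−S_dn) = (42.7548−88.0651)/(129.7200−63.4800) = -0.6840. V = [p*·42.7548 + (1−p*)·88.0651]/1.2 = 46.6419. B = V − Δ·S = 109.5729.
Root portfolio cost Δ·92+B reproduces V0=46.6419.

(0,0): Delta=-0.6840 Bond=109.5729
(1,0): Delta=-1.0000 Bond=151.5451
(1,1): Delta=-0.6204 Bond=123.2285
(2,0): Delta=-1.0000 Bond=181.8542
(2,1): Delta=-1.0000 Bond=181.8542
(2,2): Delta=-0.5439 Bond=133.8825
(3,0): Delta=-1.0000 Bond=218.2250
(3,1): Delta=-1.0000 Bond=218.2250
(3,2): Delta=-1.0000 Bond=218.2250
(3,3): Delta=-0.4520 Bond=136.9553
V0=46.6419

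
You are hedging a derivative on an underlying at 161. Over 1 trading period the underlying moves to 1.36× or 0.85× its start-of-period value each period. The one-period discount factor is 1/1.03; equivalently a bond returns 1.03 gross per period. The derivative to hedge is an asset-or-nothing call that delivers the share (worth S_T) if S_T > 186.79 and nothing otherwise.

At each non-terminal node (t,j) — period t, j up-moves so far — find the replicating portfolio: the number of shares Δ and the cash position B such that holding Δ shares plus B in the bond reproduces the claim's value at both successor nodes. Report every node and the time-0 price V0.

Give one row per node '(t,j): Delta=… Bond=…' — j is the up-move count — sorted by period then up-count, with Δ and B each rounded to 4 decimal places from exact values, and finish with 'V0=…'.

Risk-neutral probability p* = (R−d)/(u−d) = (1.03−0.85)/(1.36−0.85) = 0.3529.
Terminal payoffs: V(1,0)=0.0000, V(1,1)=218.9600
Node (0,0) S=161.0000: V=(p*·218.9600+(1−p*)·0.0000)/1.03=75.0291; Δ=(218.9600−0.0000)/(218.9600−136.8500)=2.6667; B=V−Δ·S=-354.3042
The time-0 hedge costs 75.0291, which is the no-arbitrage price.

(0,0): Delta=2.6667 Bond=-354.3042
V0=75.0291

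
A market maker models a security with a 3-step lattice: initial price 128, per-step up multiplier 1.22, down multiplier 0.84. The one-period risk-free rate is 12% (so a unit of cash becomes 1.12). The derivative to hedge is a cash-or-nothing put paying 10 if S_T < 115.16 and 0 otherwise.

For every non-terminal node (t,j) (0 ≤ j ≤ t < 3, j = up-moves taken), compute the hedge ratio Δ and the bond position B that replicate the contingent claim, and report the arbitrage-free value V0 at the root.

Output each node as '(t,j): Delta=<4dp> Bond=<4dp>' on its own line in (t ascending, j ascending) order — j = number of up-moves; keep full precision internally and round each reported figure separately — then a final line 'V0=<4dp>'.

(0,0): Delta=-0.0636 Bond=9.3552
(1,0): Delta=-0.1610 Bond=20.9567
(1,1): Delta=-0.0396 Bond=6.7353
(2,0): Delta=0.0000 Bond=8.9286
(2,1): Delta=-0.2006 Bond=28.6654
(2,2): Delta=0.0000 Bond=0.0000
V0=1.2193

The replicating-portfolio and risk-neutral prices coincide; use p* = (1.12−0.84)/(1.22−0.84) = 0.7368 for the latter.
At expiry t=3: V(3,0)=10.0000, V(3,1)=10.0000, V(3,2)=0.0000, V(3,3)=0.0000
(2,0): S=90.3168. Δ = (V_up−V_dn)/(S_up−S_dn) = (10.0000−10.0000)/(110.1865−75.8661) = 0.0000. V = [p*·10.0000 + (1−p*)·10.0000]/1.12 = 8.9286. B = V − Δ·S = 8.9286.
(2,1): S=131.1744. Δ = (V_up−V_dn)/(S_up−S_dn) = (0.0000−10.0000)/(160.0328−110.1865) = -0.2006. V = [p*·0.0000 + (1−p*)·10.0000]/1.12 = 2.3496. B = V − Δ·S = 28.6654.
(2,2): S=190.5152. Δ = (V_up−V_dn)/(S_up−S_dn) = (0.0000−0.0000)/(232.4285−160.0328) = 0.0000. V = [p*·0.0000 + (1−p*)·0.0000]/1.12 = 0.0000. B = V − Δ·S = 0.0000.
(1,0): S=107.5200. Δ = (V_up−V_dn)/(S_up−S_dn) = (2.3496−8.9286)/(131.1744−90.3168) = -0.1610. V = [p*·2.3496 + (1−p*)·8.9286]/1.12 = 3.6437. B = V − Δ·S = 20.9567.
(1,1): S=156.1600. Δ = (V_up−V_dn)/(S_up−S_dn) = (0.0000−2.3496)/(190.5152−131.1744) = -0.0396. V = [p*·0.0000 + (1−p*)·2.3496]/1.12 = 0.5521. B = V − Δ·S = 6.7353.
(0,0): S=128.0000. Δ = (V_up−V_dn)/(S_up−S_dn) = (0.5521−3.6437)/(156.1600−107.5200) = -0.0636. V = [p*·0.5521 + (1−p*)·3.6437]/1.12 = 1.2193. B = V − Δ·S = 9.3552.
Check: Δ(0,0)·S0 + B(0,0) = 1.2193 = V0.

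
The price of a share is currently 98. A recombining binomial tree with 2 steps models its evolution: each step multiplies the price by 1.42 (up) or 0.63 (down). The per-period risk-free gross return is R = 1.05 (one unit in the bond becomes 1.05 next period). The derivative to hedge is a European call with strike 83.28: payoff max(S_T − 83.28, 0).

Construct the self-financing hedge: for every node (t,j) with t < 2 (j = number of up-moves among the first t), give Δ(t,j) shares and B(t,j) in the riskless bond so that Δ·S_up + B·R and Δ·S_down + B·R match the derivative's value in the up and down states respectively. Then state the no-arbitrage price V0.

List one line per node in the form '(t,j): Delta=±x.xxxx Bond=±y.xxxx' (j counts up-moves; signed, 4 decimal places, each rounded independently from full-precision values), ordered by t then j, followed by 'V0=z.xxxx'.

(0,0): Delta=0.7443 Bond=-41.6466
(1,0): Delta=0.0900 Bond=-3.3348
(1,1): Delta=1.0000 Bond=-79.3143
V0=31.2933

No-arbitrage ⇒ martingale measure with p* = (R−d)/(u−d) = 0.5316.
Payoff layer (t=2): V(2,0)=0.0000, V(2,1)=4.3908, V(2,2)=114.3272
(1,0): S=61.7400. Δ = (V_up−V_dn)/(S_up−S_dn) = (4.3908−0.0000)/(87.6708−38.8962) = 0.0900. V = [p*·4.3908 + (1−p*)·0.0000]/1.05 = 2.2232. B = V − Δ·S = -3.3348.
(1,1): S=139.1600. Δ = (V_up−V_dn)/(S_up−S_dn) = (114.3272−4.3908)/(197.6072−87.6708) = 1.0000. V = [p*·114.3272 + (1−p*)·4.3908]/1.05 = 59.8457. B = V − Δ·S = -79.3143.
(0,0): S=98.0000. Δ = (V_up−V_dn)/(S_up−S_dn) = (59.8457−2.2232)/(139.1600−61.7400) = 0.7443. V = [p*·59.8457 + (1−p*)·2.2232]/1.05 = 31.2933. B = V − Δ·S = -41.6466.
Each (Δ,B) replicates both successor values, so the strategy is self-financing and V0 is arbitrage-free.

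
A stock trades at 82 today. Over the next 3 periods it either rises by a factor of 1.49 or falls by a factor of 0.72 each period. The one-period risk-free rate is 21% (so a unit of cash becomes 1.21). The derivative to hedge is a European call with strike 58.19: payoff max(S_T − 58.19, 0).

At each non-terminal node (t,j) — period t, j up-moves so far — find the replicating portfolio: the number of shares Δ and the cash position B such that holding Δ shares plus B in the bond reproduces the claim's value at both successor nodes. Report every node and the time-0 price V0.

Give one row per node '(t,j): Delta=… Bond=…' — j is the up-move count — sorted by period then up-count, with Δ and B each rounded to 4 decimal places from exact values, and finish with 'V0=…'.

The replicating-portfolio and risk-neutral prices coincide; use p* = (1.21−0.72)/(1.49−0.72) = 0.6364 for the latter.
Terminal payoffs: V(3,0)=0.0000, V(3,1)=5.1481, V(3,2)=72.8847, V(3,3)=213.0618
Node (2,0) S=42.5088: V=(p*·5.1481+(1−p*)·0.0000)/1.21=2.7075; Δ=(5.1481−0.0000)/(63.3381−30.6063)=0.1573; B=V−Δ·S=-3.9784
Node (2,1) S=87.9696: V=(p*·72.8847+(1−p*)·5.1481)/1.21=39.8787; Δ=(72.8847−5.1481)/(131.0747−63.3381)=1.0000; B=V−Δ·S=-48.0909
Node (2,2) S=182.0482: V=(p*·213.0618+(1−p*)·72.8847)/1.21=133.9573; Δ=(213.0618−72.8847)/(271.2518−131.0747)=1.0000; B=V−Δ·S=-48.0909
Node (1,0) S=59.0400: V=(p*·39.8787+(1−p*)·2.7075)/1.21=21.7867; Δ=(39.8787−2.7075)/(87.9696−42.5088)=0.8177; B=V−Δ·S=-26.4876
Node (1,1) S=122.1800: V=(p*·133.9573+(1−p*)·39.8787)/1.21=82.4354; Δ=(133.9573−39.8787)/(182.0482−87.9696)=1.0000; B=V−Δ·S=-39.7446
Node (0,0) S=82.0000: V=(p*·82.4354+(1−p*)·21.7867)/1.21=49.9019; Δ=(82.4354−21.7867)/(122.1800−59.0400)=0.9605; B=V−Δ·S=-28.8627
The time-0 hedge costs 49.9019, which is the no-arbitrage price.

(0,0): Delta=0.9605 Bond=-28.8627
(1,0): Delta=0.8177 Bond=-26.4876
(1,1): Delta=1.0000 Bond=-39.7446
(2,0): Delta=0.1573 Bond=-3.9784
(2,1): Delta=1.0000 Bond=-48.0909
(2,2): Delta=1.0000 Bond=-48.0909
V0=49.9019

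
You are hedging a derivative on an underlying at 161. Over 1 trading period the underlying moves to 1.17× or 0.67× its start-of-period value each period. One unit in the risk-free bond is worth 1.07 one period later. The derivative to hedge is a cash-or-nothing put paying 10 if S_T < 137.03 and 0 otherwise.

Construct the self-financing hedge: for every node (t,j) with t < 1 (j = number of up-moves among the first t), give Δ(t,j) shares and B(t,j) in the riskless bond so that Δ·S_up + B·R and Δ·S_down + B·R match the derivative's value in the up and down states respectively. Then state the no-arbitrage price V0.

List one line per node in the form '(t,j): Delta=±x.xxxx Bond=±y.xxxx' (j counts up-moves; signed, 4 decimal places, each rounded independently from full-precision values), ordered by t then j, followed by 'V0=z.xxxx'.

(0,0): Delta=-0.1242 Bond=21.8692
V0=1.8692

Risk-neutral probability p* = (R−d)/(u−d) = (1.07−0.67)/(1.17−0.67) = 0.8000.
Terminal values V(1,·): V(1,0)=10.0000, V(1,1)=0.0000
Node (0,0) S=161.0000: V=(p*·0.0000+(1−p*)·10.0000)/1.07=1.8692; Δ=(0.0000−10.0000)/(188.3700−107.8700)=-0.1242; B=V−Δ·S=21.8692
Each (Δ,B) replicates both successor values, so the strategy is self-financing and V0 is arbitrage-free.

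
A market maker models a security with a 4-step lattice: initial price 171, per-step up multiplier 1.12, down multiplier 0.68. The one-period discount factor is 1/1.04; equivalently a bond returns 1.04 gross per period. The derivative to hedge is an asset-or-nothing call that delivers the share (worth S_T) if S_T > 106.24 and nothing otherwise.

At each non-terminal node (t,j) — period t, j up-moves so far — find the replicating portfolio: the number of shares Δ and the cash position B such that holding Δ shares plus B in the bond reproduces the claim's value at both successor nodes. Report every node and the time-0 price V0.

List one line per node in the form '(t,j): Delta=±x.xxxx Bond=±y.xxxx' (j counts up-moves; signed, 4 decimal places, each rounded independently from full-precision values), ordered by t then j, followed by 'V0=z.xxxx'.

Under the risk-neutral measure, an up-move has probability p* = (R−d)/(u−d) = 0.8182 and values discount at R = 1.04.
At expiry t=4: V(4,0)=0.0000, V(4,1)=0.0000, V(4,2)=0.0000, V(4,3)=163.3650, V(4,4)=269.0718
Node (3,0) S=53.7679: V=(p*·0.0000+(1−p*)·0.0000)/1.04=0.0000; Δ=(0.0000−0.0000)/(60.2200−36.5622)=0.0000; B=V−Δ·S=0.0000
Node (3,1) S=88.5588: V=(p*·0.0000+(1−p*)·0.0000)/1.04=0.0000; Δ=(0.0000−0.0000)/(99.1859−60.2200)=0.0000; B=V−Δ·S=0.0000
Node (3,2) S=145.8616: V=(p*·163.3650+(1−p*)·0.0000)/1.04=128.5214; Δ=(163.3650−0.0000)/(163.3650−99.1859)=2.5455; B=V−Δ·S=-242.7627
Node (3,3) S=240.2427: V=(p*·269.0718+(1−p*)·163.3650)/1.04=240.2427; Δ=(269.0718−163.3650)/(269.0718−163.3650)=1.0000; B=V−Δ·S=0.0000
Node (2,0) S=79.0704: V=(p*·0.0000+(1−p*)·0.0000)/1.04=0.0000; Δ=(0.0000−0.0000)/(88.5588−53.7679)=0.0000; B=V−Δ·S=0.0000
Node (2,1) S=130.2336: V=(p*·128.5214+(1−p*)·0.0000)/1.04=101.1095; Δ=(128.5214−0.0000)/(145.8616−88.5588)=2.2428; B=V−Δ·S=-190.9847
Node (2,2) S=214.5024: V=(p*·240.2427+(1−p*)·128.5214)/1.04=211.4709; Δ=(240.2427−128.5214)/(240.2427−145.8616)=1.1837; B=V−Δ·S=-42.4410
Node (1,0) S=116.2800: V=(p*·101.1095+(1−p*)·0.0000)/1.04=79.5442; Δ=(101.1095−0.0000)/(130.2336−79.0704)=1.9762; B=V−Δ·S=-150.2502
Node (1,1) S=191.5200: V=(p*·211.4709+(1−p*)·101.1095)/1.04=184.0435; Δ=(211.4709−101.1095)/(214.5024−130.2336)=1.3096; B=V−Δ·S=-66.7779
Node (0,0) S=171.0000: V=(p*·184.0435+(1−p*)·79.5442)/1.04=158.6958; Δ=(184.0435−79.5442)/(191.5200−116.2800)=1.3889; B=V−Δ·S=-78.8025
Self-financing check: at every node Δ·S+B equals the discounted successor values.

(0,0): Delta=1.3889 Bond=-78.8025
(1,0): Delta=1.9762 Bond=-150.2502
(1,1): Delta=1.3096 Bond=-66.7779
(2,0): Delta=0.0000 Bond=0.0000
(2,1): Delta=2.2428 Bond=-190.9847
(2,2): Delta=1.1837 Bond=-42.4410
(3,0): Delta=0.0000 Bond=0.0000
(3,1): Delta=0.0000 Bond=0.0000
(3,2): Delta=2.5455 Bond=-242.7627
(3,3): Delta=1.0000 Bond=0.0000
V0=158.6958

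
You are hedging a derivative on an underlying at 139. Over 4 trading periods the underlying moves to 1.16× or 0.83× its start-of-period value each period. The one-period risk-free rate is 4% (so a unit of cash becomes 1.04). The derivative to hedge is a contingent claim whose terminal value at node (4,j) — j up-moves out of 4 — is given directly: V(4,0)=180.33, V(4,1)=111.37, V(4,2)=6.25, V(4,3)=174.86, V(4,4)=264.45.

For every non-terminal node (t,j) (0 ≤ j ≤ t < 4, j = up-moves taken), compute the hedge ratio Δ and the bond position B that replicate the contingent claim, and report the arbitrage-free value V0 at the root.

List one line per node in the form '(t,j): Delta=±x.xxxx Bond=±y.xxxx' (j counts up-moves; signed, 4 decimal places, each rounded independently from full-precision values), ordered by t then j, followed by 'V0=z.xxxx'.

(0,0): Delta=1.3125 Bond=-73.2768
(1,0): Delta=0.2552 Bond=45.7683
(1,1): Delta=1.7448 Bond=-145.9086
(2,0): Delta=-2.7985 Bond=340.0214
(2,1): Delta=1.5038 Bond=-119.4995
(2,2): Delta=1.8433 Bond=-170.1709
(3,0): Delta=-2.6293 Bond=340.1681
(3,1): Delta=-2.8678 Bond=361.3103
(3,2): Delta=3.2912 Bond=-401.7593
(3,3): Delta=1.2513 Bond=-48.5312
V0=109.1620

No-arbitrage ⇒ martingale measure with p* = (R−d)/(u−d) = 0.6364.
At expiry t=4: V(4,0)=180.3300, V(4,1)=111.3700, V(4,2)=6.2500, V(4,3)=174.8600, V(4,4)=264.4500
  t=3,j=0: stock 79.4784 → up 92.1949 (V=111.3700), down 65.9671 (V=180.3300). Price 131.1984; hedge Δ=-2.6293, bond B=340.1681.
  t=3,j=1: stock 111.0782 → up 128.8508 (V=6.2500), down 92.1949 (V=111.3700). Price 42.7649; hedge Δ=-2.8678, bond B=361.3103.
  t=3,j=2: stock 155.2419 → up 180.0806 (V=174.8600), down 128.8508 (V=6.2500). Price 109.1801; hedge Δ=3.2912, bond B=-401.7593.
  t=3,j=3: stock 216.9645 → up 251.6789 (V=264.4500), down 180.0806 (V=174.8600). Price 222.9537; hedge Δ=1.2513, bond B=-48.5312.
  t=2,j=0: stock 95.7571 → up 111.0782 (V=42.7649), down 79.4784 (V=131.1984). Price 72.0409; hedge Δ=-2.7985, bond B=340.0214.
  t=2,j=1: stock 133.8292 → up 155.2419 (V=109.1801), down 111.0782 (V=42.7649). Price 81.7587; hedge Δ=1.5038, bond B=-119.4995.
  t=2,j=2: stock 187.0384 → up 216.9645 (V=222.9537), down 155.2419 (V=109.1801). Price 174.5976; hedge Δ=1.8433, bond B=-170.1709.
  t=1,j=0: stock 115.3700 → up 133.8292 (V=81.7587), down 95.7571 (V=72.0409). Price 75.2163; hedge Δ=0.2552, bond B=45.7683.
  t=1,j=1: stock 161.2400 → up 187.0384 (V=174.5976), down 133.8292 (V=81.7587). Price 135.4211; hedge Δ=1.7448, bond B=-145.9086.
  t=0,j=0: stock 139.0000 → up 161.2400 (V=135.4211), down 115.3700 (V=75.2163). Price 109.1620; hedge Δ=1.3125, bond B=-73.2768.
Check: Δ(0,0)·S0 + B(0,0) = 109.1620 = V0.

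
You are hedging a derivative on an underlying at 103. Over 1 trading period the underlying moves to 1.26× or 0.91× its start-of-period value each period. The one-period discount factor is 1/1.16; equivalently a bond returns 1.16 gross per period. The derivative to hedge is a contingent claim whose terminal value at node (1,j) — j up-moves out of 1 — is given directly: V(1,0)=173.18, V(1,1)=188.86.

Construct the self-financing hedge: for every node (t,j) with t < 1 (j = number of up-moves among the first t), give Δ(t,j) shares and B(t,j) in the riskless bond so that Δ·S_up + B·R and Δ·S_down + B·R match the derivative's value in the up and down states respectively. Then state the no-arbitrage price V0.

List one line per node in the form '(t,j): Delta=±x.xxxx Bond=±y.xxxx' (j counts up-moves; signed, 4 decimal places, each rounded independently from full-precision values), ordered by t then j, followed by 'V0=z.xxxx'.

No-arbitrage ⇒ martingale measure with p* = (R−d)/(u−d) = 0.7143.
Payoff layer (t=1): V(1,0)=173.1800, V(1,1)=188.8600
  t=0,j=0: stock 103.0000 → up 129.7800 (V=188.8600), down 93.7300 (V=173.1800). Price 158.9483; hedge Δ=0.4350, bond B=114.1483.
Each (Δ,B) replicates both successor values, so the strategy is self-financing and V0 is arbitrage-free.

(0,0): Delta=0.4350 Bond=114.1483
V0=158.9483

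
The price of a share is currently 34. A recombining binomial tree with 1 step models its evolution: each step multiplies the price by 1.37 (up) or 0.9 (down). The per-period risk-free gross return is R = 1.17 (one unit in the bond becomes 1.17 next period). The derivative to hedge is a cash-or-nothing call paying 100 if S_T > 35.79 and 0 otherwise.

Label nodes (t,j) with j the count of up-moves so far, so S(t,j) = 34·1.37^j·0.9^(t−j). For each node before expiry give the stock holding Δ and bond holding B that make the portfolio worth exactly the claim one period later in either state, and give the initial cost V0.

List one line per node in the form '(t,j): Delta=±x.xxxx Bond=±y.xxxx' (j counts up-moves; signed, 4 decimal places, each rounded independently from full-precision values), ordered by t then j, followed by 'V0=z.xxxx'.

(0,0): Delta=6.2578 Bond=-163.6661
V0=49.0998

Since d<R<u, set p* = (R−d)/(u−d) = 0.5745; price each node as the discounted p*-expectation of its children.
Terminal payoffs: V(1,0)=0.0000, V(1,1)=100.0000
  t=0,j=0: stock 34.0000 → up 46.5800 (V=100.0000), down 30.6000 (V=0.0000). Price 49.0998; hedge Δ=6.2578, bond B=-163.6661.
Each (Δ,B) replicates both successor values, so the strategy is self-financing and V0 is arbitrage-free.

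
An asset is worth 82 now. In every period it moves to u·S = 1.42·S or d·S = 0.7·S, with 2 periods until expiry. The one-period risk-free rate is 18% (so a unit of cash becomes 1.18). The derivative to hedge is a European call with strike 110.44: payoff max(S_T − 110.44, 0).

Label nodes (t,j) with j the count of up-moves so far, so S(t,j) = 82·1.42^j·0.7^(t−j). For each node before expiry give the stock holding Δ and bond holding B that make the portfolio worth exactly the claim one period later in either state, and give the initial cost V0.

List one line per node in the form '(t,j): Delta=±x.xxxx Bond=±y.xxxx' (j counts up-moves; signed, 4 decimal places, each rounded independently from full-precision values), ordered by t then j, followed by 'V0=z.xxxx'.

(0,0): Delta=0.5254 Bond=-25.5576
(1,0): Delta=0.0000 Bond=0.0000
(1,1): Delta=0.6549 Bond=-45.2370
V0=17.5252

No-arbitrage ⇒ martingale measure with p* = (R−d)/(u−d) = 0.6667.
At expiry t=2: V(2,0)=0.0000, V(2,1)=0.0000, V(2,2)=54.9048
(1,0): S=57.4000. Δ = (V_up−V_dn)/(S_up−S_dn) = (0.0000−0.0000)/(81.5080−40.1800) = 0.0000. V = [p*·0.0000 + (1−p*)·0.0000]/1.18 = 0.0000. B = V − Δ·S = 0.0000.
(1,1): S=116.4400. Δ = (V_up−V_dn)/(S_up−S_dn) = (54.9048−0.0000)/(165.3448−81.5080) = 0.6549. V = [p*·54.9048 + (1−p*)·0.0000]/1.18 = 31.0197. B = V − Δ·S = -45.2370.
(0,0): S=82.0000. Δ = (V_up−V_dn)/(S_up−S_dn) = (31.0197−0.0000)/(116.4400−57.4000) = 0.5254. V = [p*·31.0197 + (1−p*)·0.0000]/1.18 = 17.5252. B = V − Δ·S = -25.5576.
Each (Δ,B) replicates both successor values, so the strategy is self-financing and V0 is arbitrage-free.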